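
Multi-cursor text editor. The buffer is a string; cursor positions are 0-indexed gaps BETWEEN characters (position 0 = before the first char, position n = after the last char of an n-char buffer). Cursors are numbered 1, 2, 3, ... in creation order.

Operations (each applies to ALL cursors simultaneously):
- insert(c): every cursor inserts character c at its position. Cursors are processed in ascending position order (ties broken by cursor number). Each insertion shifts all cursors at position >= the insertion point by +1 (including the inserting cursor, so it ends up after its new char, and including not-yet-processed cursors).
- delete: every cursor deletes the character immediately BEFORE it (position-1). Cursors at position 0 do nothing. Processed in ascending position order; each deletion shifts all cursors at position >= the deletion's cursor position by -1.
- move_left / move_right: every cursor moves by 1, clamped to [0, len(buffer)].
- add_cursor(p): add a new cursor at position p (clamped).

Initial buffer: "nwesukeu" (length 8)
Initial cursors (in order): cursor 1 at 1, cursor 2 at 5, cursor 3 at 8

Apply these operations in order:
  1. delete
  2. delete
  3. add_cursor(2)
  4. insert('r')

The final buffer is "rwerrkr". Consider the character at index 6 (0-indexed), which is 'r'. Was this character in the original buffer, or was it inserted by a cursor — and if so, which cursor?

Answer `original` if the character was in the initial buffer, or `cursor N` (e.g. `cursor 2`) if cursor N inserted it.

Answer: cursor 3

Derivation:
After op 1 (delete): buffer="weske" (len 5), cursors c1@0 c2@3 c3@5, authorship .....
After op 2 (delete): buffer="wek" (len 3), cursors c1@0 c2@2 c3@3, authorship ...
After op 3 (add_cursor(2)): buffer="wek" (len 3), cursors c1@0 c2@2 c4@2 c3@3, authorship ...
After op 4 (insert('r')): buffer="rwerrkr" (len 7), cursors c1@1 c2@5 c4@5 c3@7, authorship 1..24.3
Authorship (.=original, N=cursor N): 1 . . 2 4 . 3
Index 6: author = 3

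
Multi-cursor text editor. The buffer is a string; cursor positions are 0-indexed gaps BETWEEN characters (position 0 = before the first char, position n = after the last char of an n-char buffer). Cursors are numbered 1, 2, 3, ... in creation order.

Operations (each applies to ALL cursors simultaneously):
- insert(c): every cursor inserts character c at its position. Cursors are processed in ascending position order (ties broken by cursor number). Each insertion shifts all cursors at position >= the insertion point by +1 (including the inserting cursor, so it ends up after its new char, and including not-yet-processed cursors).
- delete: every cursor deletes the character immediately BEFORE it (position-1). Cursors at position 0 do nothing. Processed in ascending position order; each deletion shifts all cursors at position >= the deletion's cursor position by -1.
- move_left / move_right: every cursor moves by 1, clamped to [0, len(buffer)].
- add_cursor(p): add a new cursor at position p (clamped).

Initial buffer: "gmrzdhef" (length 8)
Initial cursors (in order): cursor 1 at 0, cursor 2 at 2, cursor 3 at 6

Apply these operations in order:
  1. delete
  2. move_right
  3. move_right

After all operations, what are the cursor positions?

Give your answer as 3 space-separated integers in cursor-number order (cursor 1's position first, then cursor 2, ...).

After op 1 (delete): buffer="grzdef" (len 6), cursors c1@0 c2@1 c3@4, authorship ......
After op 2 (move_right): buffer="grzdef" (len 6), cursors c1@1 c2@2 c3@5, authorship ......
After op 3 (move_right): buffer="grzdef" (len 6), cursors c1@2 c2@3 c3@6, authorship ......

Answer: 2 3 6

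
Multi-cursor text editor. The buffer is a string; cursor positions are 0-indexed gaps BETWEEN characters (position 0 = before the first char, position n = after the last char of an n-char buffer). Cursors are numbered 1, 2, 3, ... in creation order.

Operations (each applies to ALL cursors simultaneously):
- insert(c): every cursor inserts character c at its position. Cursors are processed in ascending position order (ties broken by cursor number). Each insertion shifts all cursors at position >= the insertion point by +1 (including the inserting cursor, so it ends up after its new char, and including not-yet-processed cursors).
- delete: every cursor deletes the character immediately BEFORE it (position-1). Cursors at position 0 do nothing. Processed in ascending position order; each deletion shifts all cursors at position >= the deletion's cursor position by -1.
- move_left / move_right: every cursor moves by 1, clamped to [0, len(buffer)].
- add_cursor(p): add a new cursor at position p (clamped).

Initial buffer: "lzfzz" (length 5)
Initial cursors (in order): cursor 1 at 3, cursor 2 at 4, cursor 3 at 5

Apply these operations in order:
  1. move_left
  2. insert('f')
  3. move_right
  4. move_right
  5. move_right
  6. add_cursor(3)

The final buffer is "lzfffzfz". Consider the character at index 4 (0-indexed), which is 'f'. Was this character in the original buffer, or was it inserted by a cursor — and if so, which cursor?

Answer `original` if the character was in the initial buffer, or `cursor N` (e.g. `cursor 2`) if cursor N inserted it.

After op 1 (move_left): buffer="lzfzz" (len 5), cursors c1@2 c2@3 c3@4, authorship .....
After op 2 (insert('f')): buffer="lzfffzfz" (len 8), cursors c1@3 c2@5 c3@7, authorship ..1.2.3.
After op 3 (move_right): buffer="lzfffzfz" (len 8), cursors c1@4 c2@6 c3@8, authorship ..1.2.3.
After op 4 (move_right): buffer="lzfffzfz" (len 8), cursors c1@5 c2@7 c3@8, authorship ..1.2.3.
After op 5 (move_right): buffer="lzfffzfz" (len 8), cursors c1@6 c2@8 c3@8, authorship ..1.2.3.
After op 6 (add_cursor(3)): buffer="lzfffzfz" (len 8), cursors c4@3 c1@6 c2@8 c3@8, authorship ..1.2.3.
Authorship (.=original, N=cursor N): . . 1 . 2 . 3 .
Index 4: author = 2

Answer: cursor 2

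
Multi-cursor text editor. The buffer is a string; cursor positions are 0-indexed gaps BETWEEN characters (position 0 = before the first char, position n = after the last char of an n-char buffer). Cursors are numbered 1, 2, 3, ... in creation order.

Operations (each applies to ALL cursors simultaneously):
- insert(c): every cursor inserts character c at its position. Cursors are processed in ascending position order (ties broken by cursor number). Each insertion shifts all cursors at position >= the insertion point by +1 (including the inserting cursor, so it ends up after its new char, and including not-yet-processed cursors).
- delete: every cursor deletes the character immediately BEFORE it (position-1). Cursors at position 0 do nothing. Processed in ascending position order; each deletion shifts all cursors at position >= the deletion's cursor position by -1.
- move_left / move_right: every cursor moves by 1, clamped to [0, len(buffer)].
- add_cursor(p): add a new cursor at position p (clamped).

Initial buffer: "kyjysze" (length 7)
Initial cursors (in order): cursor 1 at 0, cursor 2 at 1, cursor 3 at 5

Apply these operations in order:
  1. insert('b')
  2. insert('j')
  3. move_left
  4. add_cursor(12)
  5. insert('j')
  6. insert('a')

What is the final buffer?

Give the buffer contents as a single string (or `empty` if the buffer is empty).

After op 1 (insert('b')): buffer="bkbyjysbze" (len 10), cursors c1@1 c2@3 c3@8, authorship 1.2....3..
After op 2 (insert('j')): buffer="bjkbjyjysbjze" (len 13), cursors c1@2 c2@5 c3@11, authorship 11.22....33..
After op 3 (move_left): buffer="bjkbjyjysbjze" (len 13), cursors c1@1 c2@4 c3@10, authorship 11.22....33..
After op 4 (add_cursor(12)): buffer="bjkbjyjysbjze" (len 13), cursors c1@1 c2@4 c3@10 c4@12, authorship 11.22....33..
After op 5 (insert('j')): buffer="bjjkbjjyjysbjjzje" (len 17), cursors c1@2 c2@6 c3@13 c4@16, authorship 111.222....333.4.
After op 6 (insert('a')): buffer="bjajkbjajyjysbjajzjae" (len 21), cursors c1@3 c2@8 c3@16 c4@20, authorship 1111.2222....3333.44.

Answer: bjajkbjajyjysbjajzjae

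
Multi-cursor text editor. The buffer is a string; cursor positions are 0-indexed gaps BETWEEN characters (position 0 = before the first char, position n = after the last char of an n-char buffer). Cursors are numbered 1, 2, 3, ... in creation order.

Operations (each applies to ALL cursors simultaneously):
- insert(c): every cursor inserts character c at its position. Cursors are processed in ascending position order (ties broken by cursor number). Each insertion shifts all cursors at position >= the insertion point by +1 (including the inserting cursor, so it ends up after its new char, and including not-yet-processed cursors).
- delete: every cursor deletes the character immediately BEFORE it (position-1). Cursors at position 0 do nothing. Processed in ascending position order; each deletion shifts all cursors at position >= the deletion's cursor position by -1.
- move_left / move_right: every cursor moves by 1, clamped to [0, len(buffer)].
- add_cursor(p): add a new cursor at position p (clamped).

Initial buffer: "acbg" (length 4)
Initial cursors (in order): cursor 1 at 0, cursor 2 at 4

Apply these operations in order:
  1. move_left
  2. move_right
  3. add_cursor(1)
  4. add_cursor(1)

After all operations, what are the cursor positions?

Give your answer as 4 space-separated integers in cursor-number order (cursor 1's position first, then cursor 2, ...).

After op 1 (move_left): buffer="acbg" (len 4), cursors c1@0 c2@3, authorship ....
After op 2 (move_right): buffer="acbg" (len 4), cursors c1@1 c2@4, authorship ....
After op 3 (add_cursor(1)): buffer="acbg" (len 4), cursors c1@1 c3@1 c2@4, authorship ....
After op 4 (add_cursor(1)): buffer="acbg" (len 4), cursors c1@1 c3@1 c4@1 c2@4, authorship ....

Answer: 1 4 1 1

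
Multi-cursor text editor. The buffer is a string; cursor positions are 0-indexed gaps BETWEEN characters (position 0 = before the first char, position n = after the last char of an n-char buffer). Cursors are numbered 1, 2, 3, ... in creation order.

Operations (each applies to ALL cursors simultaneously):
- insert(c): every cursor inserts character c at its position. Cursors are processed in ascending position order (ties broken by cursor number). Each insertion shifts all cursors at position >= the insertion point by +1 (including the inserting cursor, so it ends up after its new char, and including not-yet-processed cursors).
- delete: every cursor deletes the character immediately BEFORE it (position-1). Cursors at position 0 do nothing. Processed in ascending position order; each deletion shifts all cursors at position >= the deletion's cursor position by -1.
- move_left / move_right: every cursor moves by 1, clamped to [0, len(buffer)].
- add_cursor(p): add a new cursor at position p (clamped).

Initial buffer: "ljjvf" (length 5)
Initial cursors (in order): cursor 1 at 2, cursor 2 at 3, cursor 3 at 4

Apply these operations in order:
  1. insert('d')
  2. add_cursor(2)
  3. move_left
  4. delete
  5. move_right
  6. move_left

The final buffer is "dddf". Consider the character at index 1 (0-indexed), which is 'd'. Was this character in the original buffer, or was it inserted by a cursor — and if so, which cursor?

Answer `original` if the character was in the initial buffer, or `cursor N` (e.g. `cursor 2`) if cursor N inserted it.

Answer: cursor 2

Derivation:
After op 1 (insert('d')): buffer="ljdjdvdf" (len 8), cursors c1@3 c2@5 c3@7, authorship ..1.2.3.
After op 2 (add_cursor(2)): buffer="ljdjdvdf" (len 8), cursors c4@2 c1@3 c2@5 c3@7, authorship ..1.2.3.
After op 3 (move_left): buffer="ljdjdvdf" (len 8), cursors c4@1 c1@2 c2@4 c3@6, authorship ..1.2.3.
After op 4 (delete): buffer="dddf" (len 4), cursors c1@0 c4@0 c2@1 c3@2, authorship 123.
After op 5 (move_right): buffer="dddf" (len 4), cursors c1@1 c4@1 c2@2 c3@3, authorship 123.
After op 6 (move_left): buffer="dddf" (len 4), cursors c1@0 c4@0 c2@1 c3@2, authorship 123.
Authorship (.=original, N=cursor N): 1 2 3 .
Index 1: author = 2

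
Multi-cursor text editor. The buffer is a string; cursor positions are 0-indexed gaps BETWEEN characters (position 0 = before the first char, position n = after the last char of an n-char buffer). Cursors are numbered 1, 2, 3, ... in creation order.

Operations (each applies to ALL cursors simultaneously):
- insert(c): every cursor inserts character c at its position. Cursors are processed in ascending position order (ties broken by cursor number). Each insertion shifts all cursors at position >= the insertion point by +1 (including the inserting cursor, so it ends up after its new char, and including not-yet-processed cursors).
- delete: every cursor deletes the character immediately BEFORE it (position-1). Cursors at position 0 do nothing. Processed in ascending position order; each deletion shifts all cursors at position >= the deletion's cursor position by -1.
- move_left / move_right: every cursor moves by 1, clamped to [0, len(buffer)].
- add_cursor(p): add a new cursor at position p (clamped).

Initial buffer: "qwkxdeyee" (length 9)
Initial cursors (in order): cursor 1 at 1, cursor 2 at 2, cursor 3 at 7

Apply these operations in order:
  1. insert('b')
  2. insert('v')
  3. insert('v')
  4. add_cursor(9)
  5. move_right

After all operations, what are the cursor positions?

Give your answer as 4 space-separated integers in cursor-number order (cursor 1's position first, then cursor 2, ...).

Answer: 5 9 17 10

Derivation:
After op 1 (insert('b')): buffer="qbwbkxdeybee" (len 12), cursors c1@2 c2@4 c3@10, authorship .1.2.....3..
After op 2 (insert('v')): buffer="qbvwbvkxdeybvee" (len 15), cursors c1@3 c2@6 c3@13, authorship .11.22.....33..
After op 3 (insert('v')): buffer="qbvvwbvvkxdeybvvee" (len 18), cursors c1@4 c2@8 c3@16, authorship .111.222.....333..
After op 4 (add_cursor(9)): buffer="qbvvwbvvkxdeybvvee" (len 18), cursors c1@4 c2@8 c4@9 c3@16, authorship .111.222.....333..
After op 5 (move_right): buffer="qbvvwbvvkxdeybvvee" (len 18), cursors c1@5 c2@9 c4@10 c3@17, authorship .111.222.....333..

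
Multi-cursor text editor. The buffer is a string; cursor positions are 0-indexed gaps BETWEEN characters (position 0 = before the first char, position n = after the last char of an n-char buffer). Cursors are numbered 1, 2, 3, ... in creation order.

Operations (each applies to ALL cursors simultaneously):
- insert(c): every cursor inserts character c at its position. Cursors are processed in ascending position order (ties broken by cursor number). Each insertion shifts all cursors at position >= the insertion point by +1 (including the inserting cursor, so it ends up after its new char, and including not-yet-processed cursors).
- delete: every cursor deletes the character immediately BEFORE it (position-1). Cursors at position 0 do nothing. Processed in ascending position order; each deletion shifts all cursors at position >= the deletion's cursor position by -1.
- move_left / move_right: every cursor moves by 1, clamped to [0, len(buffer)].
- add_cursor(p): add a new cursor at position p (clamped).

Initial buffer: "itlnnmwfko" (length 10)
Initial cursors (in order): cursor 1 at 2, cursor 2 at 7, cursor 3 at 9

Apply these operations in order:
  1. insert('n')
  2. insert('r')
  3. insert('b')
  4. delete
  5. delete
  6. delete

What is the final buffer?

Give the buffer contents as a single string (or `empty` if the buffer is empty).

Answer: itlnnmwfko

Derivation:
After op 1 (insert('n')): buffer="itnlnnmwnfkno" (len 13), cursors c1@3 c2@9 c3@12, authorship ..1.....2..3.
After op 2 (insert('r')): buffer="itnrlnnmwnrfknro" (len 16), cursors c1@4 c2@11 c3@15, authorship ..11.....22..33.
After op 3 (insert('b')): buffer="itnrblnnmwnrbfknrbo" (len 19), cursors c1@5 c2@13 c3@18, authorship ..111.....222..333.
After op 4 (delete): buffer="itnrlnnmwnrfknro" (len 16), cursors c1@4 c2@11 c3@15, authorship ..11.....22..33.
After op 5 (delete): buffer="itnlnnmwnfkno" (len 13), cursors c1@3 c2@9 c3@12, authorship ..1.....2..3.
After op 6 (delete): buffer="itlnnmwfko" (len 10), cursors c1@2 c2@7 c3@9, authorship ..........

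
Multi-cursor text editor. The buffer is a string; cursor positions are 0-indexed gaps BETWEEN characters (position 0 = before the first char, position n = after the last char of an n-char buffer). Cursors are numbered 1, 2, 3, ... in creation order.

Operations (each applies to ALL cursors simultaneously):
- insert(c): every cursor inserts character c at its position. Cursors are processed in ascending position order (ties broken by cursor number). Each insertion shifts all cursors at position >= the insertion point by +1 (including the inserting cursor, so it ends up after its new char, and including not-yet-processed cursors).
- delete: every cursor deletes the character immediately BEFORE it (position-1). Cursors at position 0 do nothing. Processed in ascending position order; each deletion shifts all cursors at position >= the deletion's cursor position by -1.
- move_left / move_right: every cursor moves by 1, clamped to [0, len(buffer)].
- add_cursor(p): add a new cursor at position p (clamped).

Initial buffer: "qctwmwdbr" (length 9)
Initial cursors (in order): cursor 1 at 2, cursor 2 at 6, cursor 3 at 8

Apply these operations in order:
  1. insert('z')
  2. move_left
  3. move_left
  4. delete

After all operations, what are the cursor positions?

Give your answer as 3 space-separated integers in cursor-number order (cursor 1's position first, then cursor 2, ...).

After op 1 (insert('z')): buffer="qcztwmwzdbzr" (len 12), cursors c1@3 c2@8 c3@11, authorship ..1....2..3.
After op 2 (move_left): buffer="qcztwmwzdbzr" (len 12), cursors c1@2 c2@7 c3@10, authorship ..1....2..3.
After op 3 (move_left): buffer="qcztwmwzdbzr" (len 12), cursors c1@1 c2@6 c3@9, authorship ..1....2..3.
After op 4 (delete): buffer="cztwwzbzr" (len 9), cursors c1@0 c2@4 c3@6, authorship .1...2.3.

Answer: 0 4 6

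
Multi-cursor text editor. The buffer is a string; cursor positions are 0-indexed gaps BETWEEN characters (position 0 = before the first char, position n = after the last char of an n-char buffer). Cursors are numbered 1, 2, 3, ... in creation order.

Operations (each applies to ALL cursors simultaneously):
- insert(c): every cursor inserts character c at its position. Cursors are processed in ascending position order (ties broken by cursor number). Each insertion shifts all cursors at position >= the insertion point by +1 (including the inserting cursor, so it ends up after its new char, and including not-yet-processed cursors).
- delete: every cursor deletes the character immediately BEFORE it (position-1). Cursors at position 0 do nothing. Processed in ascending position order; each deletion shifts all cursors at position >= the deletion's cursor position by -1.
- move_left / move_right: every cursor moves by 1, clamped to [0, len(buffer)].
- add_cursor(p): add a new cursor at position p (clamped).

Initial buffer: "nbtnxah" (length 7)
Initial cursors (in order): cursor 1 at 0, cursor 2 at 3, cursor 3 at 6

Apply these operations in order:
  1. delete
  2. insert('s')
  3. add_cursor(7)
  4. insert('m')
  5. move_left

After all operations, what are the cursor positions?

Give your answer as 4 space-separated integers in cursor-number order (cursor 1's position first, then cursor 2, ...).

Answer: 1 5 10 10

Derivation:
After op 1 (delete): buffer="nbnxh" (len 5), cursors c1@0 c2@2 c3@4, authorship .....
After op 2 (insert('s')): buffer="snbsnxsh" (len 8), cursors c1@1 c2@4 c3@7, authorship 1..2..3.
After op 3 (add_cursor(7)): buffer="snbsnxsh" (len 8), cursors c1@1 c2@4 c3@7 c4@7, authorship 1..2..3.
After op 4 (insert('m')): buffer="smnbsmnxsmmh" (len 12), cursors c1@2 c2@6 c3@11 c4@11, authorship 11..22..334.
After op 5 (move_left): buffer="smnbsmnxsmmh" (len 12), cursors c1@1 c2@5 c3@10 c4@10, authorship 11..22..334.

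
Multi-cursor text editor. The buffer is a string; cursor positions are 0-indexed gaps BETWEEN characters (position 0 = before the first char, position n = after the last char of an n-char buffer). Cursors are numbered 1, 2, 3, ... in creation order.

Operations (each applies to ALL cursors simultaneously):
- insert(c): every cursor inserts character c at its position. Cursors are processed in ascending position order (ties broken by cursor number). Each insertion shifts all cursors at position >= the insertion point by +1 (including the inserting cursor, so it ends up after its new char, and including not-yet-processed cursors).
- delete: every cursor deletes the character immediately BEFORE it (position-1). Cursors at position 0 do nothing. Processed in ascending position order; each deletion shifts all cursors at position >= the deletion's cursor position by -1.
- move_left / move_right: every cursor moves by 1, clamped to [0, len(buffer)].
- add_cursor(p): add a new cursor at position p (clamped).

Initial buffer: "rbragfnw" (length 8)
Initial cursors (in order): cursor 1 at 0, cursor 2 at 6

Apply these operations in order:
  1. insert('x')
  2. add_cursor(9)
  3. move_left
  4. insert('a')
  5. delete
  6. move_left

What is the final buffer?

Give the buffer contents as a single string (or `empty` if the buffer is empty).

Answer: xrbragfxnw

Derivation:
After op 1 (insert('x')): buffer="xrbragfxnw" (len 10), cursors c1@1 c2@8, authorship 1......2..
After op 2 (add_cursor(9)): buffer="xrbragfxnw" (len 10), cursors c1@1 c2@8 c3@9, authorship 1......2..
After op 3 (move_left): buffer="xrbragfxnw" (len 10), cursors c1@0 c2@7 c3@8, authorship 1......2..
After op 4 (insert('a')): buffer="axrbragfaxanw" (len 13), cursors c1@1 c2@9 c3@11, authorship 11......223..
After op 5 (delete): buffer="xrbragfxnw" (len 10), cursors c1@0 c2@7 c3@8, authorship 1......2..
After op 6 (move_left): buffer="xrbragfxnw" (len 10), cursors c1@0 c2@6 c3@7, authorship 1......2..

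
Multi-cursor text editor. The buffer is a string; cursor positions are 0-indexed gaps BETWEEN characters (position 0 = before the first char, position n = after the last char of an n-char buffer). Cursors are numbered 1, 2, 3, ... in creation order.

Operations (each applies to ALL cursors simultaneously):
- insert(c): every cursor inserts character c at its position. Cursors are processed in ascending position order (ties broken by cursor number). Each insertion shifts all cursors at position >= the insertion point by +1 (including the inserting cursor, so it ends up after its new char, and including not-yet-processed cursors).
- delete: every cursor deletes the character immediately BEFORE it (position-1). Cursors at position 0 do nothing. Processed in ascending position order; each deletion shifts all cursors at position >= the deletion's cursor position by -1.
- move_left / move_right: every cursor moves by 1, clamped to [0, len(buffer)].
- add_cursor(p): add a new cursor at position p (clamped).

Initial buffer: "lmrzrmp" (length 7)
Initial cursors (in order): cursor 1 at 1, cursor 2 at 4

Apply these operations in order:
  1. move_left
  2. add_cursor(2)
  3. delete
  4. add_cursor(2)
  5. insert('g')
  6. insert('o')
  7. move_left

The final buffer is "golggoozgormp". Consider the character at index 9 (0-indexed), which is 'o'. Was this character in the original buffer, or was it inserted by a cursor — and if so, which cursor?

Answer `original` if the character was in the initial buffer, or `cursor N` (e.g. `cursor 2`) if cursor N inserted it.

Answer: cursor 4

Derivation:
After op 1 (move_left): buffer="lmrzrmp" (len 7), cursors c1@0 c2@3, authorship .......
After op 2 (add_cursor(2)): buffer="lmrzrmp" (len 7), cursors c1@0 c3@2 c2@3, authorship .......
After op 3 (delete): buffer="lzrmp" (len 5), cursors c1@0 c2@1 c3@1, authorship .....
After op 4 (add_cursor(2)): buffer="lzrmp" (len 5), cursors c1@0 c2@1 c3@1 c4@2, authorship .....
After op 5 (insert('g')): buffer="glggzgrmp" (len 9), cursors c1@1 c2@4 c3@4 c4@6, authorship 1.23.4...
After op 6 (insert('o')): buffer="golggoozgormp" (len 13), cursors c1@2 c2@7 c3@7 c4@10, authorship 11.2323.44...
After op 7 (move_left): buffer="golggoozgormp" (len 13), cursors c1@1 c2@6 c3@6 c4@9, authorship 11.2323.44...
Authorship (.=original, N=cursor N): 1 1 . 2 3 2 3 . 4 4 . . .
Index 9: author = 4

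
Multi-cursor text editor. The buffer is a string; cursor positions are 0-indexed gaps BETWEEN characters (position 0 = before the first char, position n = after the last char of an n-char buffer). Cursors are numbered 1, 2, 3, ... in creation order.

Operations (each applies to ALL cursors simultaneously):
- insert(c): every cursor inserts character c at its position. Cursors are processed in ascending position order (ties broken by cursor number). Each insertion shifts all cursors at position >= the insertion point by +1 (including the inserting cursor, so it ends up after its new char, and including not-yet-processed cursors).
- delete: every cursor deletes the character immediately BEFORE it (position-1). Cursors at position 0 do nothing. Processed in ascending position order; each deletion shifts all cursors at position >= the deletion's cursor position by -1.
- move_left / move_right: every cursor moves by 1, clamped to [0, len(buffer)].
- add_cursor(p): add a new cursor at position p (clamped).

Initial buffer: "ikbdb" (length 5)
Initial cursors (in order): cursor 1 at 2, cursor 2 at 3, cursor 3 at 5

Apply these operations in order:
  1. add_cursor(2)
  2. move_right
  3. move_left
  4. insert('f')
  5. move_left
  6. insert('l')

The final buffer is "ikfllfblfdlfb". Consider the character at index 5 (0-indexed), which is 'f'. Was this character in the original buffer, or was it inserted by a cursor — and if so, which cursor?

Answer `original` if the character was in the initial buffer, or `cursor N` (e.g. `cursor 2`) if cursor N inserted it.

Answer: cursor 4

Derivation:
After op 1 (add_cursor(2)): buffer="ikbdb" (len 5), cursors c1@2 c4@2 c2@3 c3@5, authorship .....
After op 2 (move_right): buffer="ikbdb" (len 5), cursors c1@3 c4@3 c2@4 c3@5, authorship .....
After op 3 (move_left): buffer="ikbdb" (len 5), cursors c1@2 c4@2 c2@3 c3@4, authorship .....
After op 4 (insert('f')): buffer="ikffbfdfb" (len 9), cursors c1@4 c4@4 c2@6 c3@8, authorship ..14.2.3.
After op 5 (move_left): buffer="ikffbfdfb" (len 9), cursors c1@3 c4@3 c2@5 c3@7, authorship ..14.2.3.
After op 6 (insert('l')): buffer="ikfllfblfdlfb" (len 13), cursors c1@5 c4@5 c2@8 c3@11, authorship ..1144.22.33.
Authorship (.=original, N=cursor N): . . 1 1 4 4 . 2 2 . 3 3 .
Index 5: author = 4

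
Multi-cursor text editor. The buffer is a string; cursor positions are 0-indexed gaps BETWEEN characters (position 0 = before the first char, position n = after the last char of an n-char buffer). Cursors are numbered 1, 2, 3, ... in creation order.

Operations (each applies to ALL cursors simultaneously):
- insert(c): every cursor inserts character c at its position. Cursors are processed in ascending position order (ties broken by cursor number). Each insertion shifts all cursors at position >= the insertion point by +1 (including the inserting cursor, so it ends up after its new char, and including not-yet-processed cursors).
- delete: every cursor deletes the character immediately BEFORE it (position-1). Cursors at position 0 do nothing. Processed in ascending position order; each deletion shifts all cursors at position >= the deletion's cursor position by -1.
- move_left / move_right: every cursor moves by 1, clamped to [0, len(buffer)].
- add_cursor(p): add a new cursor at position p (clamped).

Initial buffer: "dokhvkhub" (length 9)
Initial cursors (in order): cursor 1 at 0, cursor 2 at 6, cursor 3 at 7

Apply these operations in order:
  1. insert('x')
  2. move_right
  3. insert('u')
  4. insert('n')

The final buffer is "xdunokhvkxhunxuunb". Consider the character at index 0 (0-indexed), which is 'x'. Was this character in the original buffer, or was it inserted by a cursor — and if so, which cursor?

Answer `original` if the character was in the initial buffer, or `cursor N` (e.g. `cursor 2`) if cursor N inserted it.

Answer: cursor 1

Derivation:
After op 1 (insert('x')): buffer="xdokhvkxhxub" (len 12), cursors c1@1 c2@8 c3@10, authorship 1......2.3..
After op 2 (move_right): buffer="xdokhvkxhxub" (len 12), cursors c1@2 c2@9 c3@11, authorship 1......2.3..
After op 3 (insert('u')): buffer="xduokhvkxhuxuub" (len 15), cursors c1@3 c2@11 c3@14, authorship 1.1.....2.23.3.
After op 4 (insert('n')): buffer="xdunokhvkxhunxuunb" (len 18), cursors c1@4 c2@13 c3@17, authorship 1.11.....2.223.33.
Authorship (.=original, N=cursor N): 1 . 1 1 . . . . . 2 . 2 2 3 . 3 3 .
Index 0: author = 1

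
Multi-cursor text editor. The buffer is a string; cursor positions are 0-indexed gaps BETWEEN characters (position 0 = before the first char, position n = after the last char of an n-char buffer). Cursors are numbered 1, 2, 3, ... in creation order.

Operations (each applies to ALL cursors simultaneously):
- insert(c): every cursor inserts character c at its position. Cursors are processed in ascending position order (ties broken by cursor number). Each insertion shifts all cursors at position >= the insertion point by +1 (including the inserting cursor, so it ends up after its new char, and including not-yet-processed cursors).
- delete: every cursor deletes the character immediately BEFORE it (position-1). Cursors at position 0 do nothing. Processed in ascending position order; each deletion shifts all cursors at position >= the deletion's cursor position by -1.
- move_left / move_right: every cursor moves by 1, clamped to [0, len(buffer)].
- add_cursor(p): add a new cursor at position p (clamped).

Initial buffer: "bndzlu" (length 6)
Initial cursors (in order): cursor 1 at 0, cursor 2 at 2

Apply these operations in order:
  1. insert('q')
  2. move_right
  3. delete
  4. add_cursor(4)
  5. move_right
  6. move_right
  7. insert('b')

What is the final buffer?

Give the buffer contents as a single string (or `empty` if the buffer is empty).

Answer: qnqbzlbub

Derivation:
After op 1 (insert('q')): buffer="qbnqdzlu" (len 8), cursors c1@1 c2@4, authorship 1..2....
After op 2 (move_right): buffer="qbnqdzlu" (len 8), cursors c1@2 c2@5, authorship 1..2....
After op 3 (delete): buffer="qnqzlu" (len 6), cursors c1@1 c2@3, authorship 1.2...
After op 4 (add_cursor(4)): buffer="qnqzlu" (len 6), cursors c1@1 c2@3 c3@4, authorship 1.2...
After op 5 (move_right): buffer="qnqzlu" (len 6), cursors c1@2 c2@4 c3@5, authorship 1.2...
After op 6 (move_right): buffer="qnqzlu" (len 6), cursors c1@3 c2@5 c3@6, authorship 1.2...
After op 7 (insert('b')): buffer="qnqbzlbub" (len 9), cursors c1@4 c2@7 c3@9, authorship 1.21..2.3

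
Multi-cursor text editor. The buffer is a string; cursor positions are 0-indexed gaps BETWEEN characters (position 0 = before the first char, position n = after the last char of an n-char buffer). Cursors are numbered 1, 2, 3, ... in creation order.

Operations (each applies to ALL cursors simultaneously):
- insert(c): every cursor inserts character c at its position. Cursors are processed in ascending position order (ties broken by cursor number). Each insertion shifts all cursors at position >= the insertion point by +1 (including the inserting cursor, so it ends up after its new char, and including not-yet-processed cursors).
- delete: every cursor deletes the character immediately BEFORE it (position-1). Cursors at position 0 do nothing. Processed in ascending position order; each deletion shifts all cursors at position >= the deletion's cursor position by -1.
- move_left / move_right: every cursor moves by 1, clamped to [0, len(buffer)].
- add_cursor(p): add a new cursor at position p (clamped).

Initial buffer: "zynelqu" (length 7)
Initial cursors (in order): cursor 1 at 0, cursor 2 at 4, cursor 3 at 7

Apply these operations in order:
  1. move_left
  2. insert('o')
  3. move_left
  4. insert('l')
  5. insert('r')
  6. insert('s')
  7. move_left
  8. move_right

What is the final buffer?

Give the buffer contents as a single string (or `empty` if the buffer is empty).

Answer: lrsozynlrsoelqlrsou

Derivation:
After op 1 (move_left): buffer="zynelqu" (len 7), cursors c1@0 c2@3 c3@6, authorship .......
After op 2 (insert('o')): buffer="ozynoelqou" (len 10), cursors c1@1 c2@5 c3@9, authorship 1...2...3.
After op 3 (move_left): buffer="ozynoelqou" (len 10), cursors c1@0 c2@4 c3@8, authorship 1...2...3.
After op 4 (insert('l')): buffer="lozynloelqlou" (len 13), cursors c1@1 c2@6 c3@11, authorship 11...22...33.
After op 5 (insert('r')): buffer="lrozynlroelqlrou" (len 16), cursors c1@2 c2@8 c3@14, authorship 111...222...333.
After op 6 (insert('s')): buffer="lrsozynlrsoelqlrsou" (len 19), cursors c1@3 c2@10 c3@17, authorship 1111...2222...3333.
After op 7 (move_left): buffer="lrsozynlrsoelqlrsou" (len 19), cursors c1@2 c2@9 c3@16, authorship 1111...2222...3333.
After op 8 (move_right): buffer="lrsozynlrsoelqlrsou" (len 19), cursors c1@3 c2@10 c3@17, authorship 1111...2222...3333.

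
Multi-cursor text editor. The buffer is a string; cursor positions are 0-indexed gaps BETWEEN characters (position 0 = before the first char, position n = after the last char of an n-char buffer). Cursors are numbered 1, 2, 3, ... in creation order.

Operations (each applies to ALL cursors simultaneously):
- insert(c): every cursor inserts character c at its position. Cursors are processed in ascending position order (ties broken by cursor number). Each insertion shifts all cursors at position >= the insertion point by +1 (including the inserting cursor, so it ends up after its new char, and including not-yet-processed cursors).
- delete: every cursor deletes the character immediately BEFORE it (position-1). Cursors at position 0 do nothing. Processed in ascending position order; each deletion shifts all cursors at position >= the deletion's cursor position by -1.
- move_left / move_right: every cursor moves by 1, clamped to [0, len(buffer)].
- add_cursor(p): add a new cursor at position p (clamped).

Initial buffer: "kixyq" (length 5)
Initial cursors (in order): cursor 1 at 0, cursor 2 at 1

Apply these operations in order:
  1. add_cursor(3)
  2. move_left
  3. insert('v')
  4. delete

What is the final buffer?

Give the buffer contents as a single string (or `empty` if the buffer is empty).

After op 1 (add_cursor(3)): buffer="kixyq" (len 5), cursors c1@0 c2@1 c3@3, authorship .....
After op 2 (move_left): buffer="kixyq" (len 5), cursors c1@0 c2@0 c3@2, authorship .....
After op 3 (insert('v')): buffer="vvkivxyq" (len 8), cursors c1@2 c2@2 c3@5, authorship 12..3...
After op 4 (delete): buffer="kixyq" (len 5), cursors c1@0 c2@0 c3@2, authorship .....

Answer: kixyq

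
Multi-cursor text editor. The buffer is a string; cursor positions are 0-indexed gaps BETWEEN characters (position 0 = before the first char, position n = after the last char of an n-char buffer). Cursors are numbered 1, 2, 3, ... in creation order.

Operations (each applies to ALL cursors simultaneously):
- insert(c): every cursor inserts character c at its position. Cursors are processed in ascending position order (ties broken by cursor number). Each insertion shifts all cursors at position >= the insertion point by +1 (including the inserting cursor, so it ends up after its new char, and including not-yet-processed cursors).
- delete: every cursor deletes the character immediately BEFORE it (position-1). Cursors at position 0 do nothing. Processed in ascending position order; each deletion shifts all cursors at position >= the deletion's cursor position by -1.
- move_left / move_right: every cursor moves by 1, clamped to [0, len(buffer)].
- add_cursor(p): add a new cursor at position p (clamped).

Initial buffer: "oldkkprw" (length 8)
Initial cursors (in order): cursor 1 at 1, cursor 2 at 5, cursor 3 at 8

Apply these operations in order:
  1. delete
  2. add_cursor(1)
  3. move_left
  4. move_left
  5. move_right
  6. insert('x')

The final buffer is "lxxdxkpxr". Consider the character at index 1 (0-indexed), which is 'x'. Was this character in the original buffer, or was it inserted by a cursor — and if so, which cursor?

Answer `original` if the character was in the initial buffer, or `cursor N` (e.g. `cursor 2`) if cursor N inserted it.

Answer: cursor 1

Derivation:
After op 1 (delete): buffer="ldkpr" (len 5), cursors c1@0 c2@3 c3@5, authorship .....
After op 2 (add_cursor(1)): buffer="ldkpr" (len 5), cursors c1@0 c4@1 c2@3 c3@5, authorship .....
After op 3 (move_left): buffer="ldkpr" (len 5), cursors c1@0 c4@0 c2@2 c3@4, authorship .....
After op 4 (move_left): buffer="ldkpr" (len 5), cursors c1@0 c4@0 c2@1 c3@3, authorship .....
After op 5 (move_right): buffer="ldkpr" (len 5), cursors c1@1 c4@1 c2@2 c3@4, authorship .....
After op 6 (insert('x')): buffer="lxxdxkpxr" (len 9), cursors c1@3 c4@3 c2@5 c3@8, authorship .14.2..3.
Authorship (.=original, N=cursor N): . 1 4 . 2 . . 3 .
Index 1: author = 1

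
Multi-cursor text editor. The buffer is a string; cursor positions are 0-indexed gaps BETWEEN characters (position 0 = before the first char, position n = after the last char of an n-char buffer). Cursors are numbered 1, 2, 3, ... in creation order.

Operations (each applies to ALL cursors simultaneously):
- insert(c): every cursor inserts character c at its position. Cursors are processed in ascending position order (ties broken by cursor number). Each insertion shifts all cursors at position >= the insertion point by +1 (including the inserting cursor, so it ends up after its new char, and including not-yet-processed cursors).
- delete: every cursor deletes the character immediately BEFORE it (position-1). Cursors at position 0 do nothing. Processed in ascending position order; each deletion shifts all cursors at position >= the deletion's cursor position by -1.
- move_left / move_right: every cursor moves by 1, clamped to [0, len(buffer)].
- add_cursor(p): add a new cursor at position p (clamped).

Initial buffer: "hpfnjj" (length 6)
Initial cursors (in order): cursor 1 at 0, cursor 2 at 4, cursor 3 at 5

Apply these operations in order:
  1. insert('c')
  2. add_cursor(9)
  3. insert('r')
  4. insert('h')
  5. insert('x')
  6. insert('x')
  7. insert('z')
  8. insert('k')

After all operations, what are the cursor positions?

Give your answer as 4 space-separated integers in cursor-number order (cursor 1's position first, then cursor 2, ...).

After op 1 (insert('c')): buffer="chpfncjcj" (len 9), cursors c1@1 c2@6 c3@8, authorship 1....2.3.
After op 2 (add_cursor(9)): buffer="chpfncjcj" (len 9), cursors c1@1 c2@6 c3@8 c4@9, authorship 1....2.3.
After op 3 (insert('r')): buffer="crhpfncrjcrjr" (len 13), cursors c1@2 c2@8 c3@11 c4@13, authorship 11....22.33.4
After op 4 (insert('h')): buffer="crhhpfncrhjcrhjrh" (len 17), cursors c1@3 c2@10 c3@14 c4@17, authorship 111....222.333.44
After op 5 (insert('x')): buffer="crhxhpfncrhxjcrhxjrhx" (len 21), cursors c1@4 c2@12 c3@17 c4@21, authorship 1111....2222.3333.444
After op 6 (insert('x')): buffer="crhxxhpfncrhxxjcrhxxjrhxx" (len 25), cursors c1@5 c2@14 c3@20 c4@25, authorship 11111....22222.33333.4444
After op 7 (insert('z')): buffer="crhxxzhpfncrhxxzjcrhxxzjrhxxz" (len 29), cursors c1@6 c2@16 c3@23 c4@29, authorship 111111....222222.333333.44444
After op 8 (insert('k')): buffer="crhxxzkhpfncrhxxzkjcrhxxzkjrhxxzk" (len 33), cursors c1@7 c2@18 c3@26 c4@33, authorship 1111111....2222222.3333333.444444

Answer: 7 18 26 33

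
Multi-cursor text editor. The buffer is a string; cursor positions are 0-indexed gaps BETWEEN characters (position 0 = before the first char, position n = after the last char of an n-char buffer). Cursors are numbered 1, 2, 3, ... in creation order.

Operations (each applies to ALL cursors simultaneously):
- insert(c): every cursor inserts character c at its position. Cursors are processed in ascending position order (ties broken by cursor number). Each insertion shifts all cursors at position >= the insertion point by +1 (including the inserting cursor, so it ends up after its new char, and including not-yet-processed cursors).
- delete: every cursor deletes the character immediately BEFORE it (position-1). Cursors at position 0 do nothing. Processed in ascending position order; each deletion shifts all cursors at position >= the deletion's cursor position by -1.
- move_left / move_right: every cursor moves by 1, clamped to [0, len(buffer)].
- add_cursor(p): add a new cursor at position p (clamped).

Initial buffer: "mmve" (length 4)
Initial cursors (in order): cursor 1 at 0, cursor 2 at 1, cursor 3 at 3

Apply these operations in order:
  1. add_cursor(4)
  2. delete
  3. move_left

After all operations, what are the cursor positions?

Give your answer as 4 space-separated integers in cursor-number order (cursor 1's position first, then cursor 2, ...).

After op 1 (add_cursor(4)): buffer="mmve" (len 4), cursors c1@0 c2@1 c3@3 c4@4, authorship ....
After op 2 (delete): buffer="m" (len 1), cursors c1@0 c2@0 c3@1 c4@1, authorship .
After op 3 (move_left): buffer="m" (len 1), cursors c1@0 c2@0 c3@0 c4@0, authorship .

Answer: 0 0 0 0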